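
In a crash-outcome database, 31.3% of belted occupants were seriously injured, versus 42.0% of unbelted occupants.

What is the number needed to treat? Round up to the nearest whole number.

absolute risk difference = 0.107000
1 / 0.107000 = 9.346 → round up → 10

10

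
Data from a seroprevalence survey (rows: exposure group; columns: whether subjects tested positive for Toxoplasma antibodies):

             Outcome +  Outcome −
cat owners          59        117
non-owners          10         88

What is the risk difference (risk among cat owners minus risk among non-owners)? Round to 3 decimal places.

risk, cat owners = 59/176 = 0.3352
risk, non-owners = 10/98 = 0.1020
risk difference = 0.3352 − 0.1020 = 0.233

RD = 0.233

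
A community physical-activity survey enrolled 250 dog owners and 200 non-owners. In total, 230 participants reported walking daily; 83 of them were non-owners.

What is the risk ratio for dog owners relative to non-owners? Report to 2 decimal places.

1.42

dog owners with the outcome: 230 − 83 = 147
dog owners without the outcome: 250 − 147 = 103
non-owners without the outcome: 200 − 83 = 117
risk, dog owners = 147/250 = 0.5880
risk, non-owners = 83/200 = 0.4150
RR = 0.5880 / 0.4150 = 1.42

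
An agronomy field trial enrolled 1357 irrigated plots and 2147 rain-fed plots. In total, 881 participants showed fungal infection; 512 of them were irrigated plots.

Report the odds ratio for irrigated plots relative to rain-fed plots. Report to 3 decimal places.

OR = 2.920

irrigated plots without the outcome: 1357 − 512 = 845
rain-fed plots with the outcome: 881 − 512 = 369
rain-fed plots without the outcome: 2147 − 369 = 1778
odds, irrigated plots = 512/845 = 0.6059
odds, rain-fed plots = 369/1778 = 0.2075
OR = 0.6059 / 0.2075 = 2.920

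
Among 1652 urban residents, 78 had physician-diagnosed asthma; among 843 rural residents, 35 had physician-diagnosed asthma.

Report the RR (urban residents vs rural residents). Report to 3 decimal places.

risk, urban residents = 78/1652 = 0.04722
risk, rural residents = 35/843 = 0.04152
RR = 0.04722 / 0.04152 = 1.137

1.137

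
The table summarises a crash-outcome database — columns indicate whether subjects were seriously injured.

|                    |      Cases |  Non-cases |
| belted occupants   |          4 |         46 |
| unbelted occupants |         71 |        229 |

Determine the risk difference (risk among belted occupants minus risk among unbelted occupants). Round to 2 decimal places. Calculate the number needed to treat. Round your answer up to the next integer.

RD = -0.16; NNT = 7

risk, belted occupants = 4/50 = 0.0800
risk, unbelted occupants = 71/300 = 0.2367
risk difference = 0.0800 − 0.2367 = -0.16
absolute risk difference = 0.156667
1 / 0.156667 = 6.383 → round up → 7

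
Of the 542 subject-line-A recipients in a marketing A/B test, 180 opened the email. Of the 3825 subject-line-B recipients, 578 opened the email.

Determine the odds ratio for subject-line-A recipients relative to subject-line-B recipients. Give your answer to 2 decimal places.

OR = (180 × 3247) / (362 × 578) = 584460/209236 ≈ 2.79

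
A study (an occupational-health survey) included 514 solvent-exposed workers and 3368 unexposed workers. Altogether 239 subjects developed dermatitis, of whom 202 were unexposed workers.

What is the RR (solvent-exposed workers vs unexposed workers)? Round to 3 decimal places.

solvent-exposed workers with the outcome: 239 − 202 = 37
solvent-exposed workers without the outcome: 514 − 37 = 477
unexposed workers without the outcome: 3368 − 202 = 3166
risk, solvent-exposed workers = 37/514 = 0.0720
risk, unexposed workers = 202/3368 = 0.0600
RR = 0.0720 / 0.0600 = 1.200

RR: 1.200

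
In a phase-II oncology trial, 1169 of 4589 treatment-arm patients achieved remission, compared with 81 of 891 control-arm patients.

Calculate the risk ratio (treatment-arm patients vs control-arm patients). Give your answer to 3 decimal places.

risk, treatment-arm patients = 1169/4589 = 0.2547
risk, control-arm patients = 81/891 = 0.0909
RR = 0.2547 / 0.0909 = 2.802

2.802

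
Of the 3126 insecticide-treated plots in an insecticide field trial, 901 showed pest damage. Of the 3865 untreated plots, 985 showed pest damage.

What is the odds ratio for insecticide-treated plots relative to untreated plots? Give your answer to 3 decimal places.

odds, insecticide-treated plots = 901/2225 = 0.4049
odds, untreated plots = 985/2880 = 0.3420
OR = 0.4049 / 0.3420 = 1.184

1.184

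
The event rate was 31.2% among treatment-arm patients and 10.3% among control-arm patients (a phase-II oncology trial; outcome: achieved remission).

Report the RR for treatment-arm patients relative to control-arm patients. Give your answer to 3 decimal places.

RR = 0.3120 / 0.1030 = 3.029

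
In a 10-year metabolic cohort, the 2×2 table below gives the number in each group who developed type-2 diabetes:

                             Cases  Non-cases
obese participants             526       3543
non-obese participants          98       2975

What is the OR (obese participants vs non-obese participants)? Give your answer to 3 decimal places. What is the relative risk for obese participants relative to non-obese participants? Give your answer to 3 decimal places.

odds, obese participants = 526/3543 = 0.14846
odds, non-obese participants = 98/2975 = 0.03294
OR = 0.14846 / 0.03294 = 4.507
risk, obese participants = 526/4069 = 0.12927
risk, non-obese participants = 98/3073 = 0.03189
RR = 0.12927 / 0.03189 = 4.054

OR = 4.507; RR = 4.054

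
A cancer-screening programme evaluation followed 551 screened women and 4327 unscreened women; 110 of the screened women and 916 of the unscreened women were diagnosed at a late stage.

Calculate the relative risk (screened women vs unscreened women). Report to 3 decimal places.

RR ≈ 0.943

risk, screened women = 110/551 = 0.1996
risk, unscreened women = 916/4327 = 0.2117
RR = 0.1996 / 0.2117 = 0.943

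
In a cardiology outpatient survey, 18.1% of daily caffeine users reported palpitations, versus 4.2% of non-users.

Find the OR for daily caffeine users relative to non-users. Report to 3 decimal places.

odds, daily caffeine users = 0.18100/0.81900 = 0.22100
odds, non-users = 0.04200/0.95800 = 0.04384
OR = 0.22100 / 0.04384 = 5.041

5.041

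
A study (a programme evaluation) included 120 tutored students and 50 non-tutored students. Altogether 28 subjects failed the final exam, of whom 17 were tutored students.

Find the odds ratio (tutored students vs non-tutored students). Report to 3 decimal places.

0.585

tutored students without the outcome: 120 − 17 = 103
non-tutored students with the outcome: 28 − 17 = 11
non-tutored students without the outcome: 50 − 11 = 39
odds, tutored students = 17/103 = 0.1650
odds, non-tutored students = 11/39 = 0.2821
OR = 0.1650 / 0.2821 = 0.585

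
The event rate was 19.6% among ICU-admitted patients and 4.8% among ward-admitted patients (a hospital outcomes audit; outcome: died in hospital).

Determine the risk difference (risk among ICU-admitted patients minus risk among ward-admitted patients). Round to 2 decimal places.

risk difference = 0.19600 − 0.04800 = 0.15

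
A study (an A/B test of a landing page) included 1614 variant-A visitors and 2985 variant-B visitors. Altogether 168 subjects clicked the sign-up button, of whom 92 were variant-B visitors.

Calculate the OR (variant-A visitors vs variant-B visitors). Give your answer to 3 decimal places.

variant-A visitors with the outcome: 168 − 92 = 76
variant-A visitors without the outcome: 1614 − 76 = 1538
variant-B visitors without the outcome: 2985 − 92 = 2893
OR = (76 × 2893) / (1538 × 92) = 219868/141496 ≈ 1.554

1.554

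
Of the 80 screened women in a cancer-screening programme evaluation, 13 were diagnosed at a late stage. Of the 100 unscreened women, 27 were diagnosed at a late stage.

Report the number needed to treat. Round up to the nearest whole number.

risk, screened women = 13/80 = 0.162500
risk, unscreened women = 27/100 = 0.270000
absolute risk difference = 0.107500
1 / 0.107500 = 9.302 → round up → 10

10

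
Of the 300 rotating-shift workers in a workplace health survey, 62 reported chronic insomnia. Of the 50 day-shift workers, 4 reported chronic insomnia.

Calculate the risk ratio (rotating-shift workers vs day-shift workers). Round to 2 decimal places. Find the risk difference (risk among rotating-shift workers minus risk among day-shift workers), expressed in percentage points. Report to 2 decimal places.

RR = 2.58; RD = 12.67

risk, rotating-shift workers = 62/300 = 0.2067
risk, day-shift workers = 4/50 = 0.0800
RR = 0.2067 / 0.0800 = 2.58
risk difference = 0.2067 − 0.0800 = 0.1267 → 12.67 percentage points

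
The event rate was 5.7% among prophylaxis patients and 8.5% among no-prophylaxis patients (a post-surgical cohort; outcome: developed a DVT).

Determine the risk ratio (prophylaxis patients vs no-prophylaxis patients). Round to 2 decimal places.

RR = 0.0570 / 0.0850 = 0.67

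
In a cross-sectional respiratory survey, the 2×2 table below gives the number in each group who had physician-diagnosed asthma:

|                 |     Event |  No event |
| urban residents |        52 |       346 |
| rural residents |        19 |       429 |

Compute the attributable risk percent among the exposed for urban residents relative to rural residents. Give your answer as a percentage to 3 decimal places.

risk, urban residents = 52/398 = 0.13065
risk, rural residents = 19/448 = 0.04241
AR% = (0.13065 − 0.04241) / 0.13065 = 0.6754 → 67.539%

AR% ≈ 67.539%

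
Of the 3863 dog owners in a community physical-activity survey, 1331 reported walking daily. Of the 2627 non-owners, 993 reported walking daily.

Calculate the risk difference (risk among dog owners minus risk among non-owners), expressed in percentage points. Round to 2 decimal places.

risk, dog owners = 1331/3863 = 0.3446
risk, non-owners = 993/2627 = 0.3780
risk difference = 0.3446 − 0.3780 = -0.0334 → -3.34 percentage points

-3.34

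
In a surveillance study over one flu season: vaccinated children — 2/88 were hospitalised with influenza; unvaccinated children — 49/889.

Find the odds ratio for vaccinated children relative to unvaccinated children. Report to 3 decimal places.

OR = (2 × 840) / (86 × 49) = 1680/4214 ≈ 0.399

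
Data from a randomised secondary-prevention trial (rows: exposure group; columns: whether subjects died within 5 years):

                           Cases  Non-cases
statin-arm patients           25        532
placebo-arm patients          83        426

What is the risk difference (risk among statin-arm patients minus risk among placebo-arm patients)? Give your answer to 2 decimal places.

RD = -0.12

risk, statin-arm patients = 25/557 = 0.04488
risk, placebo-arm patients = 83/509 = 0.16306
risk difference = 0.04488 − 0.16306 = -0.12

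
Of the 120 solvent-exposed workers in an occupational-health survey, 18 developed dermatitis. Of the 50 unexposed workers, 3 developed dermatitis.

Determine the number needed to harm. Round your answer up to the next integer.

NNH: 12

risk, solvent-exposed workers = 18/120 = 0.150000
risk, unexposed workers = 3/50 = 0.060000
absolute risk difference = 0.090000
1 / 0.090000 = 11.111 → round up → 12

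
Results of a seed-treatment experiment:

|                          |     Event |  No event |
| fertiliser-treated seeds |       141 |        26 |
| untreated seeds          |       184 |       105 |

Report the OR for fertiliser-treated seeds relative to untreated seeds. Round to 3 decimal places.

OR = (141 × 105) / (26 × 184) = 14805/4784 ≈ 3.095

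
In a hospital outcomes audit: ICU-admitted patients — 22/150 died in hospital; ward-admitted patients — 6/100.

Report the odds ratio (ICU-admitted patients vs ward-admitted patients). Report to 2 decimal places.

OR = (22 × 94) / (128 × 6) = 2068/768 ≈ 2.69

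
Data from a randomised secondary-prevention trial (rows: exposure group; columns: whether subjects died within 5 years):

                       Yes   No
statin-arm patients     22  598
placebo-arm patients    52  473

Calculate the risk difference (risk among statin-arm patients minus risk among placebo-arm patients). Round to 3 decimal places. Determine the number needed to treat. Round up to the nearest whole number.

RD = -0.064; NNT = 16

risk, statin-arm patients = 22/620 = 0.03548
risk, placebo-arm patients = 52/525 = 0.09905
risk difference = 0.03548 − 0.09905 = -0.064
absolute risk difference = 0.063564
1 / 0.063564 = 15.732 → round up → 16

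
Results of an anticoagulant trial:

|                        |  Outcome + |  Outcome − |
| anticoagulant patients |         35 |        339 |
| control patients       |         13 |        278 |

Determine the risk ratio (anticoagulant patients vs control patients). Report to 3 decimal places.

risk, anticoagulant patients = 35/374 = 0.09358
risk, control patients = 13/291 = 0.04467
RR = 0.09358 / 0.04467 = 2.095

RR ≈ 2.095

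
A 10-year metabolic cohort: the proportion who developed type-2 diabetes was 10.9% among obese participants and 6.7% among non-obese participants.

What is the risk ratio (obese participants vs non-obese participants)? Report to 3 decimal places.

RR = 0.1090 / 0.0670 = 1.627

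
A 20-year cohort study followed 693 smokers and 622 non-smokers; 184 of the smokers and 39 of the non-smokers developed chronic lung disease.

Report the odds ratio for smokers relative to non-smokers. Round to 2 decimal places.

OR ≈ 5.40

odds, smokers = 184/509 = 0.3615
odds, non-smokers = 39/583 = 0.0669
OR = 0.3615 / 0.0669 = 5.40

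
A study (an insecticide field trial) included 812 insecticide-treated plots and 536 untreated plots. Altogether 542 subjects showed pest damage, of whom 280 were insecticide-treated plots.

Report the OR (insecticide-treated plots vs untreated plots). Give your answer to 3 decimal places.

OR ≈ 0.550

insecticide-treated plots without the outcome: 812 − 280 = 532
untreated plots with the outcome: 542 − 280 = 262
untreated plots without the outcome: 536 − 262 = 274
OR = (280 × 274) / (532 × 262) = 76720/139384 ≈ 0.550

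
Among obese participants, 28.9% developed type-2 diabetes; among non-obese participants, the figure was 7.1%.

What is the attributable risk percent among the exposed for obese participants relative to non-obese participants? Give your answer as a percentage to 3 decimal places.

AR% = (0.2890 − 0.0710) / 0.2890 = 0.7543 → 75.433%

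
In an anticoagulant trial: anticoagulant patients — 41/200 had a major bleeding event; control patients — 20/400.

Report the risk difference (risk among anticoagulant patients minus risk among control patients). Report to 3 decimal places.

risk, anticoagulant patients = 41/200 = 0.2050
risk, control patients = 20/400 = 0.0500
risk difference = 0.2050 − 0.0500 = 0.155

RD ≈ 0.155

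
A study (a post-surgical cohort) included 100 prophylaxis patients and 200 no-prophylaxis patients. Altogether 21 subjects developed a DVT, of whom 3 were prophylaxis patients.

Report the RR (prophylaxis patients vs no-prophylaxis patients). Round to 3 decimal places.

prophylaxis patients without the outcome: 100 − 3 = 97
no-prophylaxis patients with the outcome: 21 − 3 = 18
no-prophylaxis patients without the outcome: 200 − 18 = 182
risk, prophylaxis patients = 3/100 = 0.03000
risk, no-prophylaxis patients = 18/200 = 0.09000
RR = 0.03000 / 0.09000 = 0.333

RR = 0.333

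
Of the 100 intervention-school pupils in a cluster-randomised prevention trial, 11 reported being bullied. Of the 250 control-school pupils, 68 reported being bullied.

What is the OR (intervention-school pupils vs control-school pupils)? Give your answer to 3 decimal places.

odds, intervention-school pupils = 11/89 = 0.1236
odds, control-school pupils = 68/182 = 0.3736
OR = 0.1236 / 0.3736 = 0.331

OR = 0.331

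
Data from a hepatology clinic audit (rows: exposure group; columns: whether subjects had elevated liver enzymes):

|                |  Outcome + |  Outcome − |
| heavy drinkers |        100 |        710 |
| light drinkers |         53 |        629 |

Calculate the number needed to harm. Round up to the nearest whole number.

risk, heavy drinkers = 100/810 = 0.123457
risk, light drinkers = 53/682 = 0.077713
absolute risk difference = 0.045744
1 / 0.045744 = 21.861 → round up → 22

22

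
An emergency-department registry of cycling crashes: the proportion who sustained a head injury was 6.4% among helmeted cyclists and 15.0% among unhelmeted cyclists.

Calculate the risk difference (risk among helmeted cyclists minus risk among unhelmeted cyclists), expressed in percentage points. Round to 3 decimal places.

-8.600

risk difference = 0.0640 − 0.1500 = -0.0860 → -8.600 percentage points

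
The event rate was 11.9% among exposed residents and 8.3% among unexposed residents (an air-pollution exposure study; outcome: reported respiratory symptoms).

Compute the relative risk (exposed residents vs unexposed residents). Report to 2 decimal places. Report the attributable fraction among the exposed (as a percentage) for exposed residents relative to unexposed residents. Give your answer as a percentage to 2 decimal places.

RR = 1.43; AR% = 30.25%

RR = 0.1190 / 0.0830 = 1.43
AR% = (0.1190 − 0.0830) / 0.1190 = 0.3025 → 30.25%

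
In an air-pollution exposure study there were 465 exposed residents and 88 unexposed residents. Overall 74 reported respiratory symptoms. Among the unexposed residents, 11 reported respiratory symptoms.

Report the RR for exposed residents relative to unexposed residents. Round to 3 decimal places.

exposed residents with the outcome: 74 − 11 = 63
exposed residents without the outcome: 465 − 63 = 402
unexposed residents without the outcome: 88 − 11 = 77
risk, exposed residents = 63/465 = 0.1355
risk, unexposed residents = 11/88 = 0.1250
RR = 0.1355 / 0.1250 = 1.084

1.084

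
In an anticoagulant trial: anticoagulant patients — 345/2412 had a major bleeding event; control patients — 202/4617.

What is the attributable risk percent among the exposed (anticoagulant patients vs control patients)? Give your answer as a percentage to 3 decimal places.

risk, anticoagulant patients = 345/2412 = 0.14303
risk, control patients = 202/4617 = 0.04375
AR% = (0.14303 − 0.04375) / 0.14303 = 0.6941 → 69.412%

69.412%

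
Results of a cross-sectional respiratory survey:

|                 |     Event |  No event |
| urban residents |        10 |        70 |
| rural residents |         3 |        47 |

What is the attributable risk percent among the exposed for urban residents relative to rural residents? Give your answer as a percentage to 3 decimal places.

52.000%

risk, urban residents = 10/80 = 0.1250
risk, rural residents = 3/50 = 0.0600
AR% = (0.1250 − 0.0600) / 0.1250 = 0.5200 → 52.000%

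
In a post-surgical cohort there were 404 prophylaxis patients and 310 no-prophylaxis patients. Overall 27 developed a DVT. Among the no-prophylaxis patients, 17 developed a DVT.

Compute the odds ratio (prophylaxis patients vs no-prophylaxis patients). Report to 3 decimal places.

prophylaxis patients with the outcome: 27 − 17 = 10
prophylaxis patients without the outcome: 404 − 10 = 394
no-prophylaxis patients without the outcome: 310 − 17 = 293
odds, prophylaxis patients = 10/394 = 0.02538
odds, no-prophylaxis patients = 17/293 = 0.05802
OR = 0.02538 / 0.05802 = 0.437

OR: 0.437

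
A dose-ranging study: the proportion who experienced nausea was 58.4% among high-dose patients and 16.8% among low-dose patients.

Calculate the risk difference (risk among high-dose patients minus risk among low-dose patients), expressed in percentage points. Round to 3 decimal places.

risk difference = 0.5840 − 0.1680 = 0.4160 → 41.600 percentage points

RD = 41.600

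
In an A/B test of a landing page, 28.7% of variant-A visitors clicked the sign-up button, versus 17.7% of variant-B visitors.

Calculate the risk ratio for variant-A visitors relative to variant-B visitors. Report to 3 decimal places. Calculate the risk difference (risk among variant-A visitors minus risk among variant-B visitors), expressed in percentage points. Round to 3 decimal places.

RR = 1.621; RD = 11.000

RR = 0.2870 / 0.1770 = 1.621
risk difference = 0.2870 − 0.1770 = 0.1100 → 11.000 percentage points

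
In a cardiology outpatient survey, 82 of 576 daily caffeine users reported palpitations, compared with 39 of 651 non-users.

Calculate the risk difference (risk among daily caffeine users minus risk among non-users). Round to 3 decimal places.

risk, daily caffeine users = 82/576 = 0.1424
risk, non-users = 39/651 = 0.0599
risk difference = 0.1424 − 0.0599 = 0.082

0.082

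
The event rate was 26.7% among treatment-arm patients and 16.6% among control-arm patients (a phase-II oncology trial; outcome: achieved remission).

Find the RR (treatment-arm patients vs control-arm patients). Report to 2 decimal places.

RR = 0.2670 / 0.1660 = 1.61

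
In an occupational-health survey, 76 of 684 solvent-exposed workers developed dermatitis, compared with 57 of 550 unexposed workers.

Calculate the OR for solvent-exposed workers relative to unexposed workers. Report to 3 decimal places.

OR: 1.081

odds, solvent-exposed workers = 76/608 = 0.1250
odds, unexposed workers = 57/493 = 0.1156
OR = 0.1250 / 0.1156 = 1.081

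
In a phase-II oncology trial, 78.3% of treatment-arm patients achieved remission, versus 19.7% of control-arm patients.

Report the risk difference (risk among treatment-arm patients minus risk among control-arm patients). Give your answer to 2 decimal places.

risk difference = 0.7830 − 0.1970 = 0.59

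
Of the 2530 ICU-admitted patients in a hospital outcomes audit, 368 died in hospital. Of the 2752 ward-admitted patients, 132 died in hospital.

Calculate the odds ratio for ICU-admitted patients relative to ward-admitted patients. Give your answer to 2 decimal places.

3.38

odds, ICU-admitted patients = 368/2162 = 0.17021
odds, ward-admitted patients = 132/2620 = 0.05038
OR = 0.17021 / 0.05038 = 3.38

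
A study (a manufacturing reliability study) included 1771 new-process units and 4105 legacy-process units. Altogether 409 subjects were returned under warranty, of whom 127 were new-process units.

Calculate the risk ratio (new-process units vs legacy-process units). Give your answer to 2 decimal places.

RR ≈ 1.04

new-process units without the outcome: 1771 − 127 = 1644
legacy-process units with the outcome: 409 − 127 = 282
legacy-process units without the outcome: 4105 − 282 = 3823
risk, new-process units = 127/1771 = 0.0717
risk, legacy-process units = 282/4105 = 0.0687
RR = 0.0717 / 0.0687 = 1.04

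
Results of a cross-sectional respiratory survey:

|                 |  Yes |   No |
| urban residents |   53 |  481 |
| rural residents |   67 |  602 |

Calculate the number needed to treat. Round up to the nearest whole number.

NNT = 1113

risk, urban residents = 53/534 = 0.099251
risk, rural residents = 67/669 = 0.100149
absolute risk difference = 0.000899
1 / 0.000899 = 1112.347 → round up → 1113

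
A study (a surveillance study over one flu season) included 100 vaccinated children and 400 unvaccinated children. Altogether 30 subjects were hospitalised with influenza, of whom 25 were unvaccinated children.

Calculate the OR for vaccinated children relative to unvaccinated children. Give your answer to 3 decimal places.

OR ≈ 0.789

vaccinated children with the outcome: 30 − 25 = 5
vaccinated children without the outcome: 100 − 5 = 95
unvaccinated children without the outcome: 400 − 25 = 375
OR = (5 × 375) / (95 × 25) = 1875/2375 ≈ 0.789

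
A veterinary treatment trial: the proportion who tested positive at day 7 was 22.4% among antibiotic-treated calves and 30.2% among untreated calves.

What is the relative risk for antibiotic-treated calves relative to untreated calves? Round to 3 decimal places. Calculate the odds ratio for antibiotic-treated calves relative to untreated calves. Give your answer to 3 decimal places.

RR = 0.742; OR = 0.667

RR = 0.2240 / 0.3020 = 0.742
odds, antibiotic-treated calves = 0.2240/0.7760 = 0.2887
odds, untreated calves = 0.3020/0.6980 = 0.4327
OR = 0.2887 / 0.4327 = 0.667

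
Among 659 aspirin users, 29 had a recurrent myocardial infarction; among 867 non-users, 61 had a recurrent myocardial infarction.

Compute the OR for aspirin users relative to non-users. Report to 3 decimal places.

OR = (29 × 806) / (630 × 61) = 23374/38430 ≈ 0.608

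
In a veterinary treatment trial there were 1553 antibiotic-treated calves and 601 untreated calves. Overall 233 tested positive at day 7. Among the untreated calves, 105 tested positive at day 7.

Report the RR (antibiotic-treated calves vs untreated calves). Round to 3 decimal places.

antibiotic-treated calves with the outcome: 233 − 105 = 128
antibiotic-treated calves without the outcome: 1553 − 128 = 1425
untreated calves without the outcome: 601 − 105 = 496
risk, antibiotic-treated calves = 128/1553 = 0.0824
risk, untreated calves = 105/601 = 0.1747
RR = 0.0824 / 0.1747 = 0.472

0.472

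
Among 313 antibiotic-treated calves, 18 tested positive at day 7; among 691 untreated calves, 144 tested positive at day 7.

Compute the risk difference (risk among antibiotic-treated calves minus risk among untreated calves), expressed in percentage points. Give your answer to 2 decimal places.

risk, antibiotic-treated calves = 18/313 = 0.0575
risk, untreated calves = 144/691 = 0.2084
risk difference = 0.0575 − 0.2084 = -0.1509 → -15.09 percentage points

RD ≈ -15.09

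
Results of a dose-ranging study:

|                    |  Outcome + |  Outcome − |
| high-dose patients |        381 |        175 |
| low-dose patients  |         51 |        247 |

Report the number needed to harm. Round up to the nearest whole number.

risk, high-dose patients = 381/556 = 0.685252
risk, low-dose patients = 51/298 = 0.171141
absolute risk difference = 0.514111
1 / 0.514111 = 1.945 → round up → 2

NNH ≈ 2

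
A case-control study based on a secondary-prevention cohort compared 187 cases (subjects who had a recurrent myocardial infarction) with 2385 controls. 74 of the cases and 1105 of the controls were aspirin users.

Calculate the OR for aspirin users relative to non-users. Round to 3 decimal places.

OR = (74 × 1280) / (1105 × 113) = 94720/124865 ≈ 0.759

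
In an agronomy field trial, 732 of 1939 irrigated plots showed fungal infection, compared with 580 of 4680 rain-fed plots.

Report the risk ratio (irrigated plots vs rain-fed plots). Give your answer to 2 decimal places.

3.05

risk, irrigated plots = 732/1939 = 0.3775
risk, rain-fed plots = 580/4680 = 0.1239
RR = 0.3775 / 0.1239 = 3.05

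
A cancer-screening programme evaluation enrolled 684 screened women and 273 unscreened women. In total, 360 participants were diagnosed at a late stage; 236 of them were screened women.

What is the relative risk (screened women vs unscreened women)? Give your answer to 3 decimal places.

screened women without the outcome: 684 − 236 = 448
unscreened women with the outcome: 360 − 236 = 124
unscreened women without the outcome: 273 − 124 = 149
risk, screened women = 236/684 = 0.3450
risk, unscreened women = 124/273 = 0.4542
RR = 0.3450 / 0.4542 = 0.760

0.760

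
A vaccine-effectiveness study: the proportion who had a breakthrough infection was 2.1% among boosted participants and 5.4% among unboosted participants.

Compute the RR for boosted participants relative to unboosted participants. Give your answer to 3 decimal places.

RR = 0.02100 / 0.05400 = 0.389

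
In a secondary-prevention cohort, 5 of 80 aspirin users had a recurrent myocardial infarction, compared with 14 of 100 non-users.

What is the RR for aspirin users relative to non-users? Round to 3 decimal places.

risk, aspirin users = 5/80 = 0.0625
risk, non-users = 14/100 = 0.1400
RR = 0.0625 / 0.1400 = 0.446

0.446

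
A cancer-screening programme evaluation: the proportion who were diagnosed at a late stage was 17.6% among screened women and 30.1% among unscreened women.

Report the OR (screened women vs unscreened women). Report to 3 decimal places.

OR ≈ 0.496

odds, screened women = 0.1760/0.8240 = 0.2136
odds, unscreened women = 0.3010/0.6990 = 0.4306
OR = 0.2136 / 0.4306 = 0.496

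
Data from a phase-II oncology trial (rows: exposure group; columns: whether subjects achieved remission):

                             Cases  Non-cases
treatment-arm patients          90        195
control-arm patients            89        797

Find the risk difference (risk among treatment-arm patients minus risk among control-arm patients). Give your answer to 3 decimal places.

risk, treatment-arm patients = 90/285 = 0.3158
risk, control-arm patients = 89/886 = 0.1005
risk difference = 0.3158 − 0.1005 = 0.215

0.215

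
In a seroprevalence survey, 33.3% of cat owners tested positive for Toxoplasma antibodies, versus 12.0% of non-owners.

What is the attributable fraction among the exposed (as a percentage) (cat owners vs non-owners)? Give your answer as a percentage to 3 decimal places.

AR% = (0.3330 − 0.1200) / 0.3330 = 0.6396 → 63.964%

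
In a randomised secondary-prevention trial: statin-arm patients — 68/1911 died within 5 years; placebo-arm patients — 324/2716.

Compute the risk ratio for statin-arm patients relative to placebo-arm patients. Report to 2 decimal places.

risk, statin-arm patients = 68/1911 = 0.03558
risk, placebo-arm patients = 324/2716 = 0.11929
RR = 0.03558 / 0.11929 = 0.30

0.30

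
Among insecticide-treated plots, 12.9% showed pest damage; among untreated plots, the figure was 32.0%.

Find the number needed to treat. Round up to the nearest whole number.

NNT = 6

absolute risk difference = 0.191000
1 / 0.191000 = 5.236 → round up → 6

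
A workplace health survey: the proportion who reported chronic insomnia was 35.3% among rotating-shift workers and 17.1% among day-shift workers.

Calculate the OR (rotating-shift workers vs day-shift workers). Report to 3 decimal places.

odds, rotating-shift workers = 0.3530/0.6470 = 0.5456
odds, day-shift workers = 0.1710/0.8290 = 0.2063
OR = 0.5456 / 0.2063 = 2.645

2.645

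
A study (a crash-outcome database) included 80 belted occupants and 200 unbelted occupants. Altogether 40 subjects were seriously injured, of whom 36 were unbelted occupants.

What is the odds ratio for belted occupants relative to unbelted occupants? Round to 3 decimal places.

belted occupants with the outcome: 40 − 36 = 4
belted occupants without the outcome: 80 − 4 = 76
unbelted occupants without the outcome: 200 − 36 = 164
odds, belted occupants = 4/76 = 0.0526
odds, unbelted occupants = 36/164 = 0.2195
OR = 0.0526 / 0.2195 = 0.240

OR: 0.240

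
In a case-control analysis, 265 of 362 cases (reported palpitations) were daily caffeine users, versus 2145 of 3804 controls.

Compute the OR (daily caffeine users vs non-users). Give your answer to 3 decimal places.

OR = (265 × 1659) / (2145 × 97) = 439635/208065 ≈ 2.113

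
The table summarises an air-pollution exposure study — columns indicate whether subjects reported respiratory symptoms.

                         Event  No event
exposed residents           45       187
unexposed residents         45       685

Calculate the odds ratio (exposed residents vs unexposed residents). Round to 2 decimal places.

OR = (45 × 685) / (187 × 45) = 30825/8415 ≈ 3.66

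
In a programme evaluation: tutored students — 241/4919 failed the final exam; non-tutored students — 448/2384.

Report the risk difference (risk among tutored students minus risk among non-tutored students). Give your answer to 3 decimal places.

RD = -0.139

risk, tutored students = 241/4919 = 0.04899
risk, non-tutored students = 448/2384 = 0.18792
risk difference = 0.04899 − 0.18792 = -0.139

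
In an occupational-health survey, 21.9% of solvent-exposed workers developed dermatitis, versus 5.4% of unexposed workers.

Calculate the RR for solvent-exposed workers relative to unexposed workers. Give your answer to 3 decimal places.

RR = 0.2190 / 0.0540 = 4.056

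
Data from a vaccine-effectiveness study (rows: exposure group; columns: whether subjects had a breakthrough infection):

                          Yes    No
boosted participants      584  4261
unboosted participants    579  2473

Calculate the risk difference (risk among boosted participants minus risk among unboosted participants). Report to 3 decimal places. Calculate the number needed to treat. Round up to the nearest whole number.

RD = -0.069; NNT = 15

risk, boosted participants = 584/4845 = 0.1205
risk, unboosted participants = 579/3052 = 0.1897
risk difference = 0.1205 − 0.1897 = -0.069
absolute risk difference = 0.069175
1 / 0.069175 = 14.456 → round up → 15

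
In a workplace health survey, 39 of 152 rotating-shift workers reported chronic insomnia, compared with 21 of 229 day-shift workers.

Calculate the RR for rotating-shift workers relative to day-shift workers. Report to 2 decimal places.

risk, rotating-shift workers = 39/152 = 0.2566
risk, day-shift workers = 21/229 = 0.0917
RR = 0.2566 / 0.0917 = 2.80

RR ≈ 2.80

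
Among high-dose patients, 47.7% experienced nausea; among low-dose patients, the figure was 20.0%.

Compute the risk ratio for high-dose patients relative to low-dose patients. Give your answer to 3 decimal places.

RR = 0.4770 / 0.2000 = 2.385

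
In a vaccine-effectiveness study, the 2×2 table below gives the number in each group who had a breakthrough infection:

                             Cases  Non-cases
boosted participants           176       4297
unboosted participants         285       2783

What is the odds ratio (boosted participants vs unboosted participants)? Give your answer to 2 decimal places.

OR = (176 × 2783) / (4297 × 285) = 489808/1224645 ≈ 0.40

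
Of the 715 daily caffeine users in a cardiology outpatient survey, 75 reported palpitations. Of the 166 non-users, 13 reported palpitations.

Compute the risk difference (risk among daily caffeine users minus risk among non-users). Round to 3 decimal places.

risk, daily caffeine users = 75/715 = 0.1049
risk, non-users = 13/166 = 0.0783
risk difference = 0.1049 − 0.0783 = 0.027

RD: 0.027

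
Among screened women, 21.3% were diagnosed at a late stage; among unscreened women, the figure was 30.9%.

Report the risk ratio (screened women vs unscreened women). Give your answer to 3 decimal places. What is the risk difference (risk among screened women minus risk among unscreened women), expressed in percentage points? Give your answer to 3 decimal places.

RR = 0.2130 / 0.3090 = 0.689
risk difference = 0.2130 − 0.3090 = -0.0960 → -9.600 percentage points

RR = 0.689; RD = -9.600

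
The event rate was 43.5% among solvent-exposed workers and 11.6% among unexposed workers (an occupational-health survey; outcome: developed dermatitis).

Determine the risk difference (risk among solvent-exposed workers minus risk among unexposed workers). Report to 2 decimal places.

risk difference = 0.4350 − 0.1160 = 0.32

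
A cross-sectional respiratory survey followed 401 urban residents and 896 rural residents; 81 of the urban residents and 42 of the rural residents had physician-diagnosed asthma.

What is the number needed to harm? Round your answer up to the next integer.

NNH = 7

risk, urban residents = 81/401 = 0.201995
risk, rural residents = 42/896 = 0.046875
absolute risk difference = 0.155120
1 / 0.155120 = 6.447 → round up → 7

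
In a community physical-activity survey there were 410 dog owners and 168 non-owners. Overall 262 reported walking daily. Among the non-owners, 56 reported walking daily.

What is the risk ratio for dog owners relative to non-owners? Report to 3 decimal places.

dog owners with the outcome: 262 − 56 = 206
dog owners without the outcome: 410 − 206 = 204
non-owners without the outcome: 168 − 56 = 112
risk, dog owners = 206/410 = 0.5024
risk, non-owners = 56/168 = 0.3333
RR = 0.5024 / 0.3333 = 1.507

RR = 1.507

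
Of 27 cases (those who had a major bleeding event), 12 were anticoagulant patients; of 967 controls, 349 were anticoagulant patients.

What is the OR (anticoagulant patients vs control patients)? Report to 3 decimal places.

1.417

odds, anticoagulant patients = 12/349 = 0.03438
odds, control patients = 15/618 = 0.02427
OR = 0.03438 / 0.02427 = 1.417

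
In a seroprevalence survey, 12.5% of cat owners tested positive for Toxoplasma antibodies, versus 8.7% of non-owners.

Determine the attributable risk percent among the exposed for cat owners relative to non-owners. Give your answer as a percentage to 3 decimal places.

AR% = (0.1250 − 0.0870) / 0.1250 = 0.3040 → 30.400%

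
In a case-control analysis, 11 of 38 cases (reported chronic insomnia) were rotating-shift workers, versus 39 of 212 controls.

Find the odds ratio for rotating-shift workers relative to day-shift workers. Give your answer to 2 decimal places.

OR = (11 × 173) / (39 × 27) = 1903/1053 ≈ 1.81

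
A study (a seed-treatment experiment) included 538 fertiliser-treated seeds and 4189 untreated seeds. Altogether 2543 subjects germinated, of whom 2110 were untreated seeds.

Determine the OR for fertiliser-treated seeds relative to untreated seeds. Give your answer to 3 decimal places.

4.063

fertiliser-treated seeds with the outcome: 2543 − 2110 = 433
fertiliser-treated seeds without the outcome: 538 − 433 = 105
untreated seeds without the outcome: 4189 − 2110 = 2079
odds, fertiliser-treated seeds = 433/105 = 4.1238
odds, untreated seeds = 2110/2079 = 1.0149
OR = 4.1238 / 1.0149 = 4.063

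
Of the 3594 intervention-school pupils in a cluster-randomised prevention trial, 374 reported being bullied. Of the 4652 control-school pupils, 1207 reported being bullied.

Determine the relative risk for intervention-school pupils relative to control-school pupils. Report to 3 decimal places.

risk, intervention-school pupils = 374/3594 = 0.1041
risk, control-school pupils = 1207/4652 = 0.2595
RR = 0.1041 / 0.2595 = 0.401

RR: 0.401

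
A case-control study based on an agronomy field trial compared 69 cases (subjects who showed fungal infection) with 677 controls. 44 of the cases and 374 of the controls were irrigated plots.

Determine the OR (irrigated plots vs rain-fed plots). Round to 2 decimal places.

OR = (44 × 303) / (374 × 25) = 13332/9350 ≈ 1.43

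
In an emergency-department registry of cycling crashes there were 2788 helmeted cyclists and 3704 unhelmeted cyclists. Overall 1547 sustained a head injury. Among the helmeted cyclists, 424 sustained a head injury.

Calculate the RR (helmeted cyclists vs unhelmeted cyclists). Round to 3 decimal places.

RR = 0.502

helmeted cyclists without the outcome: 2788 − 424 = 2364
unhelmeted cyclists with the outcome: 1547 − 424 = 1123
unhelmeted cyclists without the outcome: 3704 − 1123 = 2581
risk, helmeted cyclists = 424/2788 = 0.1521
risk, unhelmeted cyclists = 1123/3704 = 0.3032
RR = 0.1521 / 0.3032 = 0.502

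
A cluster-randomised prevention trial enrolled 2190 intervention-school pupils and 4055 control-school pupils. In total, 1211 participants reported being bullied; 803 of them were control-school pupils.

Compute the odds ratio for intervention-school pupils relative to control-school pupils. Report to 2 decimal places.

intervention-school pupils with the outcome: 1211 − 803 = 408
intervention-school pupils without the outcome: 2190 − 408 = 1782
control-school pupils without the outcome: 4055 − 803 = 3252
OR = (408 × 3252) / (1782 × 803) = 1326816/1430946 ≈ 0.93

OR: 0.93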